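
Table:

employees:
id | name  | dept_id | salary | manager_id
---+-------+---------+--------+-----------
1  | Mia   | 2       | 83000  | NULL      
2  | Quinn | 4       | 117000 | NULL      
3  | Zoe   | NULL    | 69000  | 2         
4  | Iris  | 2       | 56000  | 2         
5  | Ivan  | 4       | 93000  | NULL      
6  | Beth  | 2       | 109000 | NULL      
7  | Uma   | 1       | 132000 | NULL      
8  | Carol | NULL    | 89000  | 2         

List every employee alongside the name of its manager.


This is a self-join: employees is joined to a second copy of itself, matching each row's manager_id to another row's id. Use LEFT JOIN so rows with manager_id=NULL are kept.
  - employee 1 (Mia): manager_id=NULL -> NULL
  - employee 2 (Quinn): manager_id=NULL -> NULL
  - employee 3 (Zoe): manager_id=2 -> Quinn
  - employee 4 (Iris): manager_id=2 -> Quinn
  - employee 5 (Ivan): manager_id=NULL -> NULL
  - employee 6 (Beth): manager_id=NULL -> NULL
  - employee 7 (Uma): manager_id=NULL -> NULL
  - employee 8 (Carol): manager_id=2 -> Quinn

SQL:
SELECT a.name AS item, b.name AS manager
FROM employees a
LEFT JOIN employees b ON a.manager_id = b.id

Result:
item  | manager
------+--------
Mia   | NULL   
Quinn | NULL   
Zoe   | Quinn  
Iris  | Quinn  
Ivan  | NULL   
Beth  | NULL   
Uma   | NULL   
Carol | Quinn  


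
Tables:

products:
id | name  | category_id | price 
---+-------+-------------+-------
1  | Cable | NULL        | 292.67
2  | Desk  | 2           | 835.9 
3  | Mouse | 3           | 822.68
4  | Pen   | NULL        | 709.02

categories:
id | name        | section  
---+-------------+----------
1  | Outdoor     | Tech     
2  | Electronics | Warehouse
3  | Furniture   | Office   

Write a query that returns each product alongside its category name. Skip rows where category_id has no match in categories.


INNER JOIN keeps only products rows whose category_id matches an id in categories. Walk through each product:
  - product 1 (Cable): category_id=NULL, no match -> dropped
  - product 2 (Desk): category_id=2 -> matches Electronics
  - product 3 (Mouse): category_id=3 -> matches Furniture
  - product 4 (Pen): category_id=NULL, no match -> dropped
So 2 of 4 rows are dropped.

SQL:
SELECT a.name, b.name AS category
FROM products a
INNER JOIN categories b ON a.category_id = b.id

Result:
name  | category   
------+------------
Desk  | Electronics
Mouse | Furniture  


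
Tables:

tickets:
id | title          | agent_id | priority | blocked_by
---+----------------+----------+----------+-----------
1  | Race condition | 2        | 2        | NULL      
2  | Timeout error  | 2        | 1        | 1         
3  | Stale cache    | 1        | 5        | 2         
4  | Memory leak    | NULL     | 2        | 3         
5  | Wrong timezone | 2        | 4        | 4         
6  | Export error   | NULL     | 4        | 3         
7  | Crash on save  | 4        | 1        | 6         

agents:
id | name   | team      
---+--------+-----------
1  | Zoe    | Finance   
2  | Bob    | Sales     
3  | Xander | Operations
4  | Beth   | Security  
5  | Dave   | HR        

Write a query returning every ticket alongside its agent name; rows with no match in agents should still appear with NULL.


LEFT JOIN keeps every row from tickets (the left table); where agent_id has no match in agents, the agent columns become NULL. Walk through each ticket:
  - ticket 1 (Race condition): agent_id=2 -> matches Bob
  - ticket 2 (Timeout error): agent_id=2 -> matches Bob
  - ticket 3 (Stale cache): agent_id=1 -> matches Zoe
  - ticket 4 (Memory leak): agent_id=NULL, no match -> kept with NULL
  - ticket 5 (Wrong timezone): agent_id=2 -> matches Bob
  - ticket 6 (Export error): agent_id=NULL, no match -> kept with NULL
  - ticket 7 (Crash on save): agent_id=4 -> matches Beth
All 7 rows appear; 2 have NULL agent.

SQL:
SELECT a.title, b.name AS agent
FROM tickets a
LEFT JOIN agents b ON a.agent_id = b.id

Result:
title          | agent
---------------+------
Race condition | Bob  
Timeout error  | Bob  
Stale cache    | Zoe  
Memory leak    | NULL 
Wrong timezone | Bob  
Export error   | NULL 
Crash on save  | Beth 


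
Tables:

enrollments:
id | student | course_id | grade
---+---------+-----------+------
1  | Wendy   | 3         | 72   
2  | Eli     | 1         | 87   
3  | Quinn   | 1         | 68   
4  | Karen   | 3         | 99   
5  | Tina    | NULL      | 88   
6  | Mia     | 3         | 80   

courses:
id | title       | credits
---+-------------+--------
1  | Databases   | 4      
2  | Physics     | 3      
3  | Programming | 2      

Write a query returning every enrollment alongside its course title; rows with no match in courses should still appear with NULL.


LEFT JOIN keeps every row from enrollments (the left table); where course_id has no match in courses, the course columns become NULL. Walk through each enrollment:
  - enrollment 1 (Wendy): course_id=3 -> matches Programming
  - enrollment 2 (Eli): course_id=1 -> matches Databases
  - enrollment 3 (Quinn): course_id=1 -> matches Databases
  - enrollment 4 (Karen): course_id=3 -> matches Programming
  - enrollment 5 (Tina): course_id=NULL, no match -> kept with NULL
  - enrollment 6 (Mia): course_id=3 -> matches Programming
All 6 rows appear; 1 has NULL course.

SQL:
SELECT a.student, b.title AS course
FROM enrollments a
LEFT JOIN courses b ON a.course_id = b.id

Result:
student | course     
--------+------------
Wendy   | Programming
Eli     | Databases  
Quinn   | Databases  
Karen   | Programming
Tina    | NULL       
Mia     | Programming


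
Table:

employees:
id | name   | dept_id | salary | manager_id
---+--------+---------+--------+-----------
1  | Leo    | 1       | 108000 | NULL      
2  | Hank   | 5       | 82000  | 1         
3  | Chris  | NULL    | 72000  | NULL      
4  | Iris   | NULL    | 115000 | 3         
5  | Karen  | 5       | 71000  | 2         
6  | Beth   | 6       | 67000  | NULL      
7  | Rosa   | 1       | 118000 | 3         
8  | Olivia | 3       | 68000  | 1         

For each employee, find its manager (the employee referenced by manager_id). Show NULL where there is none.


This is a self-join: employees is joined to a second copy of itself, matching each row's manager_id to another row's id. Use LEFT JOIN so rows with manager_id=NULL are kept.
  - employee 1 (Leo): manager_id=NULL -> NULL
  - employee 2 (Hank): manager_id=1 -> Leo
  - employee 3 (Chris): manager_id=NULL -> NULL
  - employee 4 (Iris): manager_id=3 -> Chris
  - employee 5 (Karen): manager_id=2 -> Hank
  - employee 6 (Beth): manager_id=NULL -> NULL
  - employee 7 (Rosa): manager_id=3 -> Chris
  - employee 8 (Olivia): manager_id=1 -> Leo

SQL:
SELECT a.name AS item, b.name AS manager
FROM employees a
LEFT JOIN employees b ON a.manager_id = b.id

Result:
item   | manager
-------+--------
Leo    | NULL   
Hank   | Leo    
Chris  | NULL   
Iris   | Chris  
Karen  | Hank   
Beth   | NULL   
Rosa   | Chris  
Olivia | Leo    


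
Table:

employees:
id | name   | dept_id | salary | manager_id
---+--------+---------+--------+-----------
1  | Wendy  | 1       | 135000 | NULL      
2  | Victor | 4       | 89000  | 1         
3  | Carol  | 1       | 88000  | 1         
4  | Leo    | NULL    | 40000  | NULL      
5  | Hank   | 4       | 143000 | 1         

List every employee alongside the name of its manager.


This is a self-join: employees is joined to a second copy of itself, matching each row's manager_id to another row's id. Use LEFT JOIN so rows with manager_id=NULL are kept.
  - employee 1 (Wendy): manager_id=NULL -> NULL
  - employee 2 (Victor): manager_id=1 -> Wendy
  - employee 3 (Carol): manager_id=1 -> Wendy
  - employee 4 (Leo): manager_id=NULL -> NULL
  - employee 5 (Hank): manager_id=1 -> Wendy

SQL:
SELECT a.name AS item, b.name AS manager
FROM employees a
LEFT JOIN employees b ON a.manager_id = b.id

Result:
item   | manager
-------+--------
Wendy  | NULL   
Victor | Wendy  
Carol  | Wendy  
Leo    | NULL   
Hank   | Wendy  


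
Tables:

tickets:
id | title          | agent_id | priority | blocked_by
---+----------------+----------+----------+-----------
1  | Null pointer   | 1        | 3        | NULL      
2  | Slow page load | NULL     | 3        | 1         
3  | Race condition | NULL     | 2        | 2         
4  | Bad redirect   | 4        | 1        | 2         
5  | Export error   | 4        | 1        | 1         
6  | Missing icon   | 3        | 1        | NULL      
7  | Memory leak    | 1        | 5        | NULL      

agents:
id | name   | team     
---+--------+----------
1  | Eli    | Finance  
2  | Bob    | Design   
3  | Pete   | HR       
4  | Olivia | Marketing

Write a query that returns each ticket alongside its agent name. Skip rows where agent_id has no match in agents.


INNER JOIN keeps only tickets rows whose agent_id matches an id in agents. Walk through each ticket:
  - ticket 1 (Null pointer): agent_id=1 -> matches Eli
  - ticket 2 (Slow page load): agent_id=NULL, no match -> dropped
  - ticket 3 (Race condition): agent_id=NULL, no match -> dropped
  - ticket 4 (Bad redirect): agent_id=4 -> matches Olivia
  - ticket 5 (Export error): agent_id=4 -> matches Olivia
  - ticket 6 (Missing icon): agent_id=3 -> matches Pete
  - ticket 7 (Memory leak): agent_id=1 -> matches Eli
So 2 of 7 rows are dropped.

SQL:
SELECT a.title, b.name AS agent
FROM tickets a
INNER JOIN agents b ON a.agent_id = b.id

Result:
title        | agent 
-------------+-------
Null pointer | Eli   
Bad redirect | Olivia
Export error | Olivia
Missing icon | Pete  
Memory leak  | Eli   


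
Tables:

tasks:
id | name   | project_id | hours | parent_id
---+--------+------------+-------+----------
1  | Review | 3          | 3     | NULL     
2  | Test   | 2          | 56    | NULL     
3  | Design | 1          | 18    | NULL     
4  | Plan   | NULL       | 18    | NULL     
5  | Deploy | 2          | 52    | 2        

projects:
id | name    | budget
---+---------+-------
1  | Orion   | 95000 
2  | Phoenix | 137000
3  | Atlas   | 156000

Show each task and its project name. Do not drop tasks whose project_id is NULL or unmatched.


LEFT JOIN keeps every row from tasks (the left table); where project_id has no match in projects, the project columns become NULL. Walk through each task:
  - task 1 (Review): project_id=3 -> matches Atlas
  - task 2 (Test): project_id=2 -> matches Phoenix
  - task 3 (Design): project_id=1 -> matches Orion
  - task 4 (Plan): project_id=NULL, no match -> kept with NULL
  - task 5 (Deploy): project_id=2 -> matches Phoenix
All 5 rows appear; 1 has NULL project.

SQL:
SELECT a.name, b.name AS project
FROM tasks a
LEFT JOIN projects b ON a.project_id = b.id

Result:
name   | project
-------+--------
Review | Atlas  
Test   | Phoenix
Design | Orion  
Plan   | NULL   
Deploy | Phoenix


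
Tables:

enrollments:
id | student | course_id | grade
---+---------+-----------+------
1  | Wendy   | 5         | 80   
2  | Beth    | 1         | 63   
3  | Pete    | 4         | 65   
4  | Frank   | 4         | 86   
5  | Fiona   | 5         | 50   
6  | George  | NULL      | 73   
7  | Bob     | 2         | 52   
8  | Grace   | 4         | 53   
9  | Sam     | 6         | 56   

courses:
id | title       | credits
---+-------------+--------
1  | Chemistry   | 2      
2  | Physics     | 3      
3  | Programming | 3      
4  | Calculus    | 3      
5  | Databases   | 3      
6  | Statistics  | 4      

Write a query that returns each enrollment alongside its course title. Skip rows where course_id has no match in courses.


INNER JOIN keeps only enrollments rows whose course_id matches an id in courses. Walk through each enrollment:
  - enrollment 1 (Wendy): course_id=5 -> matches Databases
  - enrollment 2 (Beth): course_id=1 -> matches Chemistry
  - enrollment 3 (Pete): course_id=4 -> matches Calculus
  - enrollment 4 (Frank): course_id=4 -> matches Calculus
  - enrollment 5 (Fiona): course_id=5 -> matches Databases
  - enrollment 6 (George): course_id=NULL, no match -> dropped
  - enrollment 7 (Bob): course_id=2 -> matches Physics
  - enrollment 8 (Grace): course_id=4 -> matches Calculus
  - enrollment 9 (Sam): course_id=6 -> matches Statistics
So 1 of 9 rows is dropped.

SQL:
SELECT a.student, b.title AS course
FROM enrollments a
INNER JOIN courses b ON a.course_id = b.id

Result:
student | course    
--------+-----------
Wendy   | Databases 
Beth    | Chemistry 
Pete    | Calculus  
Frank   | Calculus  
Fiona   | Databases 
Bob     | Physics   
Grace   | Calculus  
Sam     | Statistics


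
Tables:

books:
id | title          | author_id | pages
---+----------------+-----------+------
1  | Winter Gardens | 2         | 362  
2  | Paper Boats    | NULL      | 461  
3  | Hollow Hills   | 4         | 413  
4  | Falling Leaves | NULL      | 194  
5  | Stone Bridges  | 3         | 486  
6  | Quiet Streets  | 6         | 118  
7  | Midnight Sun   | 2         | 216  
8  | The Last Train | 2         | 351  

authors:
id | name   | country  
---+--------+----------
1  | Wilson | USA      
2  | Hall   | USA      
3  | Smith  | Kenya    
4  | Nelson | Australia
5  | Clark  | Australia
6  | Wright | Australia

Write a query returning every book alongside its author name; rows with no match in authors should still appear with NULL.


LEFT JOIN keeps every row from books (the left table); where author_id has no match in authors, the author columns become NULL. Walk through each book:
  - book 1 (Winter Gardens): author_id=2 -> matches Hall
  - book 2 (Paper Boats): author_id=NULL, no match -> kept with NULL
  - book 3 (Hollow Hills): author_id=4 -> matches Nelson
  - book 4 (Falling Leaves): author_id=NULL, no match -> kept with NULL
  - book 5 (Stone Bridges): author_id=3 -> matches Smith
  - book 6 (Quiet Streets): author_id=6 -> matches Wright
  - book 7 (Midnight Sun): author_id=2 -> matches Hall
  - book 8 (The Last Train): author_id=2 -> matches Hall
All 8 rows appear; 2 have NULL author.

SQL:
SELECT a.title, b.name AS author
FROM books a
LEFT JOIN authors b ON a.author_id = b.id

Result:
title          | author
---------------+-------
Winter Gardens | Hall  
Paper Boats    | NULL  
Hollow Hills   | Nelson
Falling Leaves | NULL  
Stone Bridges  | Smith 
Quiet Streets  | Wright
Midnight Sun   | Hall  
The Last Train | Hall  


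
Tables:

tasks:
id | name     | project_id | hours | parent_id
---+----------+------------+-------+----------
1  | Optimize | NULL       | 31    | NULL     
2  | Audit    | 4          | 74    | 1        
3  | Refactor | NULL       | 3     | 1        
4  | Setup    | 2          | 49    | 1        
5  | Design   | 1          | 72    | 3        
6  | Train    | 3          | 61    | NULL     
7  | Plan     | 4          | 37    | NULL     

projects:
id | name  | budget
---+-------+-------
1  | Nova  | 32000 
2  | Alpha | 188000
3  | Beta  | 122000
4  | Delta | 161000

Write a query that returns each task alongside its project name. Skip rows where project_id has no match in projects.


INNER JOIN keeps only tasks rows whose project_id matches an id in projects. Walk through each task:
  - task 1 (Optimize): project_id=NULL, no match -> dropped
  - task 2 (Audit): project_id=4 -> matches Delta
  - task 3 (Refactor): project_id=NULL, no match -> dropped
  - task 4 (Setup): project_id=2 -> matches Alpha
  - task 5 (Design): project_id=1 -> matches Nova
  - task 6 (Train): project_id=3 -> matches Beta
  - task 7 (Plan): project_id=4 -> matches Delta
So 2 of 7 rows are dropped.

SQL:
SELECT a.name, b.name AS project
FROM tasks a
INNER JOIN projects b ON a.project_id = b.id

Result:
name   | project
-------+--------
Audit  | Delta  
Setup  | Alpha  
Design | Nova   
Train  | Beta   
Plan   | Delta  


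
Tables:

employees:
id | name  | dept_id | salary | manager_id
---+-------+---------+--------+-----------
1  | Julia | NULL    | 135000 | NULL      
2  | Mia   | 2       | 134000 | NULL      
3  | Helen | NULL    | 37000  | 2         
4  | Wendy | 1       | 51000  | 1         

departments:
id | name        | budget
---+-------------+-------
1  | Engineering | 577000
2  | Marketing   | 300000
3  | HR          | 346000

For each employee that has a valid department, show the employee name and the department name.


INNER JOIN keeps only employees rows whose dept_id matches an id in departments. Walk through each employee:
  - employee 1 (Julia): dept_id=NULL, no match -> dropped
  - employee 2 (Mia): dept_id=2 -> matches Marketing
  - employee 3 (Helen): dept_id=NULL, no match -> dropped
  - employee 4 (Wendy): dept_id=1 -> matches Engineering
So 2 of 4 rows are dropped.

SQL:
SELECT a.name, b.name AS department
FROM employees a
INNER JOIN departments b ON a.dept_id = b.id

Result:
name  | department 
------+------------
Mia   | Marketing  
Wendy | Engineering


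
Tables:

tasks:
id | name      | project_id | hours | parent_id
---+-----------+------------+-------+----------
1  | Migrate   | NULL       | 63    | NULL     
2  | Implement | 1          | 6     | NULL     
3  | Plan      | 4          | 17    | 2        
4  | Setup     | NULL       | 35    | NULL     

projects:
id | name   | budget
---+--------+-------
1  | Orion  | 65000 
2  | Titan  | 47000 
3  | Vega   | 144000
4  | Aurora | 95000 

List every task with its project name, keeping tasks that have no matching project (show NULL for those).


LEFT JOIN keeps every row from tasks (the left table); where project_id has no match in projects, the project columns become NULL. Walk through each task:
  - task 1 (Migrate): project_id=NULL, no match -> kept with NULL
  - task 2 (Implement): project_id=1 -> matches Orion
  - task 3 (Plan): project_id=4 -> matches Aurora
  - task 4 (Setup): project_id=NULL, no match -> kept with NULL
All 4 rows appear; 2 have NULL project.

SQL:
SELECT a.name, b.name AS project
FROM tasks a
LEFT JOIN projects b ON a.project_id = b.id

Result:
name      | project
----------+--------
Migrate   | NULL   
Implement | Orion  
Plan      | Aurora 
Setup     | NULL   


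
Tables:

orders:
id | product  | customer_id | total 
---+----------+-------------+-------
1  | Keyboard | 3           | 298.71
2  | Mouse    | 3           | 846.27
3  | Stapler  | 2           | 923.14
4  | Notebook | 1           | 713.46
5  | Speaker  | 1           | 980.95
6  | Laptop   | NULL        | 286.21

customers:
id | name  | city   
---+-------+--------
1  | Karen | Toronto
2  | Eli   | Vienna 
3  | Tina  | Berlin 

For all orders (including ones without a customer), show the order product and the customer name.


LEFT JOIN keeps every row from orders (the left table); where customer_id has no match in customers, the customer columns become NULL. Walk through each order:
  - order 1 (Keyboard): customer_id=3 -> matches Tina
  - order 2 (Mouse): customer_id=3 -> matches Tina
  - order 3 (Stapler): customer_id=2 -> matches Eli
  - order 4 (Notebook): customer_id=1 -> matches Karen
  - order 5 (Speaker): customer_id=1 -> matches Karen
  - order 6 (Laptop): customer_id=NULL, no match -> kept with NULL
All 6 rows appear; 1 has NULL customer.

SQL:
SELECT a.product, b.name AS customer
FROM orders a
LEFT JOIN customers b ON a.customer_id = b.id

Result:
product  | customer
---------+---------
Keyboard | Tina    
Mouse    | Tina    
Stapler  | Eli     
Notebook | Karen   
Speaker  | Karen   
Laptop   | NULL    


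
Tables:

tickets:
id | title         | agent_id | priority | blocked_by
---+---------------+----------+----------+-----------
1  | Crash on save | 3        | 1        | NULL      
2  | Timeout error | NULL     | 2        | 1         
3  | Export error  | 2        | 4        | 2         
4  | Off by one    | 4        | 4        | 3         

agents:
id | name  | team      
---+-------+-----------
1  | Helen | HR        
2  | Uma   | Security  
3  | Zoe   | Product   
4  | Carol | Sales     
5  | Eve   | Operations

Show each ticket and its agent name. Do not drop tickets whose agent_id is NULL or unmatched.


LEFT JOIN keeps every row from tickets (the left table); where agent_id has no match in agents, the agent columns become NULL. Walk through each ticket:
  - ticket 1 (Crash on save): agent_id=3 -> matches Zoe
  - ticket 2 (Timeout error): agent_id=NULL, no match -> kept with NULL
  - ticket 3 (Export error): agent_id=2 -> matches Uma
  - ticket 4 (Off by one): agent_id=4 -> matches Carol
All 4 rows appear; 1 has NULL agent.

SQL:
SELECT a.title, b.name AS agent
FROM tickets a
LEFT JOIN agents b ON a.agent_id = b.id

Result:
title         | agent
--------------+------
Crash on save | Zoe  
Timeout error | NULL 
Export error  | Uma  
Off by one    | Carol


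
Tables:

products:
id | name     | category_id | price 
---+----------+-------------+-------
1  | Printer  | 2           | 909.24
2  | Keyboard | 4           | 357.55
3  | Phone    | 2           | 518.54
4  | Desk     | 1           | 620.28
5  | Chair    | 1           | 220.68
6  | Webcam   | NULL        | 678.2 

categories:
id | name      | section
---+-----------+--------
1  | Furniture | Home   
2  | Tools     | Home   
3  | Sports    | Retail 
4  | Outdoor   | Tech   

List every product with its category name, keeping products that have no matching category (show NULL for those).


LEFT JOIN keeps every row from products (the left table); where category_id has no match in categories, the category columns become NULL. Walk through each product:
  - product 1 (Printer): category_id=2 -> matches Tools
  - product 2 (Keyboard): category_id=4 -> matches Outdoor
  - product 3 (Phone): category_id=2 -> matches Tools
  - product 4 (Desk): category_id=1 -> matches Furniture
  - product 5 (Chair): category_id=1 -> matches Furniture
  - product 6 (Webcam): category_id=NULL, no match -> kept with NULL
All 6 rows appear; 1 has NULL category.

SQL:
SELECT a.name, b.name AS category
FROM products a
LEFT JOIN categories b ON a.category_id = b.id

Result:
name     | category 
---------+----------
Printer  | Tools    
Keyboard | Outdoor  
Phone    | Tools    
Desk     | Furniture
Chair    | Furniture
Webcam   | NULL     


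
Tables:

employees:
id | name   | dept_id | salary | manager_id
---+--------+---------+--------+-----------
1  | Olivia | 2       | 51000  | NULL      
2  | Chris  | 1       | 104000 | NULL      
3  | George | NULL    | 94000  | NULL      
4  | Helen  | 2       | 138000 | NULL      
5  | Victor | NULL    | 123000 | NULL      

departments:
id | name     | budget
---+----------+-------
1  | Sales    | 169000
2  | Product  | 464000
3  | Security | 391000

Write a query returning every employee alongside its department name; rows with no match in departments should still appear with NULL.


LEFT JOIN keeps every row from employees (the left table); where dept_id has no match in departments, the department columns become NULL. Walk through each employee:
  - employee 1 (Olivia): dept_id=2 -> matches Product
  - employee 2 (Chris): dept_id=1 -> matches Sales
  - employee 3 (George): dept_id=NULL, no match -> kept with NULL
  - employee 4 (Helen): dept_id=2 -> matches Product
  - employee 5 (Victor): dept_id=NULL, no match -> kept with NULL
All 5 rows appear; 2 have NULL department.

SQL:
SELECT a.name, b.name AS department
FROM employees a
LEFT JOIN departments b ON a.dept_id = b.id

Result:
name   | department
-------+-----------
Olivia | Product   
Chris  | Sales     
George | NULL      
Helen  | Product   
Victor | NULL      


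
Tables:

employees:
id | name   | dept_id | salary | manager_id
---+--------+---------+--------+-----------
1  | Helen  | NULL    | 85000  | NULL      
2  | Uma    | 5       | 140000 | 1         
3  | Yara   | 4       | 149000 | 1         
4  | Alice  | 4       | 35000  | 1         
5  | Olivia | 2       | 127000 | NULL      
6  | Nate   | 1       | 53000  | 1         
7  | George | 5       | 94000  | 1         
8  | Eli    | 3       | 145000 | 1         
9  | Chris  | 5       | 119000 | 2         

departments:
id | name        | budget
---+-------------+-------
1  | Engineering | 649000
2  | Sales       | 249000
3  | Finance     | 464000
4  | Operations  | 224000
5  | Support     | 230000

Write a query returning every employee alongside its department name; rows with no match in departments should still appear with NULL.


LEFT JOIN keeps every row from employees (the left table); where dept_id has no match in departments, the department columns become NULL. Walk through each employee:
  - employee 1 (Helen): dept_id=NULL, no match -> kept with NULL
  - employee 2 (Uma): dept_id=5 -> matches Support
  - employee 3 (Yara): dept_id=4 -> matches Operations
  - employee 4 (Alice): dept_id=4 -> matches Operations
  - employee 5 (Olivia): dept_id=2 -> matches Sales
  - employee 6 (Nate): dept_id=1 -> matches Engineering
  - employee 7 (George): dept_id=5 -> matches Support
  - employee 8 (Eli): dept_id=3 -> matches Finance
  - employee 9 (Chris): dept_id=5 -> matches Support
All 9 rows appear; 1 has NULL department.

SQL:
SELECT a.name, b.name AS department
FROM employees a
LEFT JOIN departments b ON a.dept_id = b.id

Result:
name   | department 
-------+------------
Helen  | NULL       
Uma    | Support    
Yara   | Operations 
Alice  | Operations 
Olivia | Sales      
Nate   | Engineering
George | Support    
Eli    | Finance    
Chris  | Support    


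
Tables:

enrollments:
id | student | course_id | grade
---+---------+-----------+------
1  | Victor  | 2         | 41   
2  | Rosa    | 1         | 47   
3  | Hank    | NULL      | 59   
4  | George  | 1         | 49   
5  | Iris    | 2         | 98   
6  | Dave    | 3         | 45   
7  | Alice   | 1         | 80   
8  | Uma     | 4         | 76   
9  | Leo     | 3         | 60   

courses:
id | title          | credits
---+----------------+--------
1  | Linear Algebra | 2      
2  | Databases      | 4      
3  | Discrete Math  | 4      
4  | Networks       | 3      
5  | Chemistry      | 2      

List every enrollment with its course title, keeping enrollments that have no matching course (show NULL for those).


LEFT JOIN keeps every row from enrollments (the left table); where course_id has no match in courses, the course columns become NULL. Walk through each enrollment:
  - enrollment 1 (Victor): course_id=2 -> matches Databases
  - enrollment 2 (Rosa): course_id=1 -> matches Linear Algebra
  - enrollment 3 (Hank): course_id=NULL, no match -> kept with NULL
  - enrollment 4 (George): course_id=1 -> matches Linear Algebra
  - enrollment 5 (Iris): course_id=2 -> matches Databases
  - enrollment 6 (Dave): course_id=3 -> matches Discrete Math
  - enrollment 7 (Alice): course_id=1 -> matches Linear Algebra
  - enrollment 8 (Uma): course_id=4 -> matches Networks
  - enrollment 9 (Leo): course_id=3 -> matches Discrete Math
All 9 rows appear; 1 has NULL course.

SQL:
SELECT a.student, b.title AS course
FROM enrollments a
LEFT JOIN courses b ON a.course_id = b.id

Result:
student | course        
--------+---------------
Victor  | Databases     
Rosa    | Linear Algebra
Hank    | NULL          
George  | Linear Algebra
Iris    | Databases     
Dave    | Discrete Math 
Alice   | Linear Algebra
Uma     | Networks      
Leo     | Discrete Math 


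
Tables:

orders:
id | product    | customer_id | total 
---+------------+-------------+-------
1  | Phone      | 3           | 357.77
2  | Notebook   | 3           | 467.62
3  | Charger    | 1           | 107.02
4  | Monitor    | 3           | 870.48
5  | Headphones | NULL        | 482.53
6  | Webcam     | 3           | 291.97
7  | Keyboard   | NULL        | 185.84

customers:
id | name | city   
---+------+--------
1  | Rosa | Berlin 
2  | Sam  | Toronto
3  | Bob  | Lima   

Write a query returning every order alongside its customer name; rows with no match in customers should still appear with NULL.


LEFT JOIN keeps every row from orders (the left table); where customer_id has no match in customers, the customer columns become NULL. Walk through each order:
  - order 1 (Phone): customer_id=3 -> matches Bob
  - order 2 (Notebook): customer_id=3 -> matches Bob
  - order 3 (Charger): customer_id=1 -> matches Rosa
  - order 4 (Monitor): customer_id=3 -> matches Bob
  - order 5 (Headphones): customer_id=NULL, no match -> kept with NULL
  - order 6 (Webcam): customer_id=3 -> matches Bob
  - order 7 (Keyboard): customer_id=NULL, no match -> kept with NULL
All 7 rows appear; 2 have NULL customer.

SQL:
SELECT a.product, b.name AS customer
FROM orders a
LEFT JOIN customers b ON a.customer_id = b.id

Result:
product    | customer
-----------+---------
Phone      | Bob     
Notebook   | Bob     
Charger    | Rosa    
Monitor    | Bob     
Headphones | NULL    
Webcam     | Bob     
Keyboard   | NULL    


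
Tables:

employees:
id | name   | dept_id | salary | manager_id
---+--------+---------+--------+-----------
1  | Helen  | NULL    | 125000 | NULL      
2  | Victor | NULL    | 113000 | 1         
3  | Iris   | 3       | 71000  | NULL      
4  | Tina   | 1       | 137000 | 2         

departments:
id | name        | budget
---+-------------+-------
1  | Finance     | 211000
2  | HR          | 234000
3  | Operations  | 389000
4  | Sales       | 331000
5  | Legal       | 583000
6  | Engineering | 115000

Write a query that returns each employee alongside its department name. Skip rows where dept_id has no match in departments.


INNER JOIN keeps only employees rows whose dept_id matches an id in departments. Walk through each employee:
  - employee 1 (Helen): dept_id=NULL, no match -> dropped
  - employee 2 (Victor): dept_id=NULL, no match -> dropped
  - employee 3 (Iris): dept_id=3 -> matches Operations
  - employee 4 (Tina): dept_id=1 -> matches Finance
So 2 of 4 rows are dropped.

SQL:
SELECT a.name, b.name AS department
FROM employees a
INNER JOIN departments b ON a.dept_id = b.id

Result:
name | department
-----+-----------
Iris | Operations
Tina | Finance   


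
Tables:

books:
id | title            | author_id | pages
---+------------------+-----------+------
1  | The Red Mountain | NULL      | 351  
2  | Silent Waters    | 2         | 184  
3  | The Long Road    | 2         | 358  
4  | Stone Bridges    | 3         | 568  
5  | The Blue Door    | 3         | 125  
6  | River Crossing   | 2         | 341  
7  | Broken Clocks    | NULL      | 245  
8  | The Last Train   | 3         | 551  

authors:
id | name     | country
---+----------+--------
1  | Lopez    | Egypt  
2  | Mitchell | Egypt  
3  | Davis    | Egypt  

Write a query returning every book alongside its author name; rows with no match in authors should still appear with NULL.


LEFT JOIN keeps every row from books (the left table); where author_id has no match in authors, the author columns become NULL. Walk through each book:
  - book 1 (The Red Mountain): author_id=NULL, no match -> kept with NULL
  - book 2 (Silent Waters): author_id=2 -> matches Mitchell
  - book 3 (The Long Road): author_id=2 -> matches Mitchell
  - book 4 (Stone Bridges): author_id=3 -> matches Davis
  - book 5 (The Blue Door): author_id=3 -> matches Davis
  - book 6 (River Crossing): author_id=2 -> matches Mitchell
  - book 7 (Broken Clocks): author_id=NULL, no match -> kept with NULL
  - book 8 (The Last Train): author_id=3 -> matches Davis
All 8 rows appear; 2 have NULL author.

SQL:
SELECT a.title, b.name AS author
FROM books a
LEFT JOIN authors b ON a.author_id = b.id

Result:
title            | author  
-----------------+---------
The Red Mountain | NULL    
Silent Waters    | Mitchell
The Long Road    | Mitchell
Stone Bridges    | Davis   
The Blue Door    | Davis   
River Crossing   | Mitchell
Broken Clocks    | NULL    
The Last Train   | Davis   


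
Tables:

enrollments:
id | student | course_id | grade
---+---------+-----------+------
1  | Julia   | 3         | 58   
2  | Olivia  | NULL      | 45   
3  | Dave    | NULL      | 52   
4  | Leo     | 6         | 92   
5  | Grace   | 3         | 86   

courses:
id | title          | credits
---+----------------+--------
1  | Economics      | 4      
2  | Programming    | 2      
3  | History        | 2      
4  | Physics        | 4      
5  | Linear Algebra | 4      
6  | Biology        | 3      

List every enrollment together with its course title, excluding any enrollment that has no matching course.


INNER JOIN keeps only enrollments rows whose course_id matches an id in courses. Walk through each enrollment:
  - enrollment 1 (Julia): course_id=3 -> matches History
  - enrollment 2 (Olivia): course_id=NULL, no match -> dropped
  - enrollment 3 (Dave): course_id=NULL, no match -> dropped
  - enrollment 4 (Leo): course_id=6 -> matches Biology
  - enrollment 5 (Grace): course_id=3 -> matches History
So 2 of 5 rows are dropped.

SQL:
SELECT a.student, b.title AS course
FROM enrollments a
INNER JOIN courses b ON a.course_id = b.id

Result:
student | course 
--------+--------
Julia   | History
Leo     | Biology
Grace   | History


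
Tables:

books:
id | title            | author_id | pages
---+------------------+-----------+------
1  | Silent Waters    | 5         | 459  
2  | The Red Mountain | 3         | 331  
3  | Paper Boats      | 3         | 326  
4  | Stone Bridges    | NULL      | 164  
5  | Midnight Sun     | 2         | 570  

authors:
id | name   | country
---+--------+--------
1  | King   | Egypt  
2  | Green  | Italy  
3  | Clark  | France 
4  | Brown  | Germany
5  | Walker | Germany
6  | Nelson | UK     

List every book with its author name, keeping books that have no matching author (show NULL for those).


LEFT JOIN keeps every row from books (the left table); where author_id has no match in authors, the author columns become NULL. Walk through each book:
  - book 1 (Silent Waters): author_id=5 -> matches Walker
  - book 2 (The Red Mountain): author_id=3 -> matches Clark
  - book 3 (Paper Boats): author_id=3 -> matches Clark
  - book 4 (Stone Bridges): author_id=NULL, no match -> kept with NULL
  - book 5 (Midnight Sun): author_id=2 -> matches Green
All 5 rows appear; 1 has NULL author.

SQL:
SELECT a.title, b.name AS author
FROM books a
LEFT JOIN authors b ON a.author_id = b.id

Result:
title            | author
-----------------+-------
Silent Waters    | Walker
The Red Mountain | Clark 
Paper Boats      | Clark 
Stone Bridges    | NULL  
Midnight Sun     | Green 


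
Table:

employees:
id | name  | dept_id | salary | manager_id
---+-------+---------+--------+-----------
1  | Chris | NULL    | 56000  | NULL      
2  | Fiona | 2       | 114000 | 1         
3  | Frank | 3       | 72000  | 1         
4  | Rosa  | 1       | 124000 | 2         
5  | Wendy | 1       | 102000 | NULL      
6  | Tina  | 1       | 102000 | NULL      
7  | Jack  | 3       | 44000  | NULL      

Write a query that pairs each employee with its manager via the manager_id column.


This is a self-join: employees is joined to a second copy of itself, matching each row's manager_id to another row's id. Use LEFT JOIN so rows with manager_id=NULL are kept.
  - employee 1 (Chris): manager_id=NULL -> NULL
  - employee 2 (Fiona): manager_id=1 -> Chris
  - employee 3 (Frank): manager_id=1 -> Chris
  - employee 4 (Rosa): manager_id=2 -> Fiona
  - employee 5 (Wendy): manager_id=NULL -> NULL
  - employee 6 (Tina): manager_id=NULL -> NULL
  - employee 7 (Jack): manager_id=NULL -> NULL

SQL:
SELECT a.name AS item, b.name AS manager
FROM employees a
LEFT JOIN employees b ON a.manager_id = b.id

Result:
item  | manager
------+--------
Chris | NULL   
Fiona | Chris  
Frank | Chris  
Rosa  | Fiona  
Wendy | NULL   
Tina  | NULL   
Jack  | NULL   


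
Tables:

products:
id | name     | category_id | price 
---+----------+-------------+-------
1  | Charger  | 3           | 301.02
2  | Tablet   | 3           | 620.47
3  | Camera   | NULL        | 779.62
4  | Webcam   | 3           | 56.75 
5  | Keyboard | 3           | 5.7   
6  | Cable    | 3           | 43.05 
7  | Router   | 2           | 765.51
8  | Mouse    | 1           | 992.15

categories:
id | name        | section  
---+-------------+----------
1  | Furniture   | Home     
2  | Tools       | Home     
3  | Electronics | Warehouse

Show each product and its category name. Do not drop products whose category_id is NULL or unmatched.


LEFT JOIN keeps every row from products (the left table); where category_id has no match in categories, the category columns become NULL. Walk through each product:
  - product 1 (Charger): category_id=3 -> matches Electronics
  - product 2 (Tablet): category_id=3 -> matches Electronics
  - product 3 (Camera): category_id=NULL, no match -> kept with NULL
  - product 4 (Webcam): category_id=3 -> matches Electronics
  - product 5 (Keyboard): category_id=3 -> matches Electronics
  - product 6 (Cable): category_id=3 -> matches Electronics
  - product 7 (Router): category_id=2 -> matches Tools
  - product 8 (Mouse): category_id=1 -> matches Furniture
All 8 rows appear; 1 has NULL category.

SQL:
SELECT a.name, b.name AS category
FROM products a
LEFT JOIN categories b ON a.category_id = b.id

Result:
name     | category   
---------+------------
Charger  | Electronics
Tablet   | Electronics
Camera   | NULL       
Webcam   | Electronics
Keyboard | Electronics
Cable    | Electronics
Router   | Tools      
Mouse    | Furniture  


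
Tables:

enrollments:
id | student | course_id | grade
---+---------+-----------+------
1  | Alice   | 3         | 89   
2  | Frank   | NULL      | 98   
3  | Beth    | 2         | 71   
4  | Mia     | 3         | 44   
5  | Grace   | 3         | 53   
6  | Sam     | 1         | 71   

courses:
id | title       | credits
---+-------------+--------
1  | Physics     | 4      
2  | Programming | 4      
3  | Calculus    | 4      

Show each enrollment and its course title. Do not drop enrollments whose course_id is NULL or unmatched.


LEFT JOIN keeps every row from enrollments (the left table); where course_id has no match in courses, the course columns become NULL. Walk through each enrollment:
  - enrollment 1 (Alice): course_id=3 -> matches Calculus
  - enrollment 2 (Frank): course_id=NULL, no match -> kept with NULL
  - enrollment 3 (Beth): course_id=2 -> matches Programming
  - enrollment 4 (Mia): course_id=3 -> matches Calculus
  - enrollment 5 (Grace): course_id=3 -> matches Calculus
  - enrollment 6 (Sam): course_id=1 -> matches Physics
All 6 rows appear; 1 has NULL course.

SQL:
SELECT a.student, b.title AS course
FROM enrollments a
LEFT JOIN courses b ON a.course_id = b.id

Result:
student | course     
--------+------------
Alice   | Calculus   
Frank   | NULL       
Beth    | Programming
Mia     | Calculus   
Grace   | Calculus   
Sam     | Physics    


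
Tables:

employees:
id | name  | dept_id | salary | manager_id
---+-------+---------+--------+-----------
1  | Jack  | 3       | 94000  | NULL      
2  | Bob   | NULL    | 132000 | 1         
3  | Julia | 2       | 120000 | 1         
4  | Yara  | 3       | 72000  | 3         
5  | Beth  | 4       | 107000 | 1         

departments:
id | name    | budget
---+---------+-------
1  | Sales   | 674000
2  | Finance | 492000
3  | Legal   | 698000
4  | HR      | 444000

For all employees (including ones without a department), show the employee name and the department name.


LEFT JOIN keeps every row from employees (the left table); where dept_id has no match in departments, the department columns become NULL. Walk through each employee:
  - employee 1 (Jack): dept_id=3 -> matches Legal
  - employee 2 (Bob): dept_id=NULL, no match -> kept with NULL
  - employee 3 (Julia): dept_id=2 -> matches Finance
  - employee 4 (Yara): dept_id=3 -> matches Legal
  - employee 5 (Beth): dept_id=4 -> matches HR
All 5 rows appear; 1 has NULL department.

SQL:
SELECT a.name, b.name AS department
FROM employees a
LEFT JOIN departments b ON a.dept_id = b.id

Result:
name  | department
------+-----------
Jack  | Legal     
Bob   | NULL      
Julia | Finance   
Yara  | Legal     
Beth  | HR        


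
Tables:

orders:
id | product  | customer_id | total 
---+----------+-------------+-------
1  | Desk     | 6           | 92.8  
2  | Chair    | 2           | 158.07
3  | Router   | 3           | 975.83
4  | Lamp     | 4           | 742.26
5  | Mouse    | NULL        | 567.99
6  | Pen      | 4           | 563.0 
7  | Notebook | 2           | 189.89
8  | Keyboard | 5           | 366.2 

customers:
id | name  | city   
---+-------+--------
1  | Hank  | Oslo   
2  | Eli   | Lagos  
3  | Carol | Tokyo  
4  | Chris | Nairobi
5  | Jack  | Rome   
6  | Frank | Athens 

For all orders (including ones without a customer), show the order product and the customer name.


LEFT JOIN keeps every row from orders (the left table); where customer_id has no match in customers, the customer columns become NULL. Walk through each order:
  - order 1 (Desk): customer_id=6 -> matches Frank
  - order 2 (Chair): customer_id=2 -> matches Eli
  - order 3 (Router): customer_id=3 -> matches Carol
  - order 4 (Lamp): customer_id=4 -> matches Chris
  - order 5 (Mouse): customer_id=NULL, no match -> kept with NULL
  - order 6 (Pen): customer_id=4 -> matches Chris
  - order 7 (Notebook): customer_id=2 -> matches Eli
  - order 8 (Keyboard): customer_id=5 -> matches Jack
All 8 rows appear; 1 has NULL customer.

SQL:
SELECT a.product, b.name AS customer
FROM orders a
LEFT JOIN customers b ON a.customer_id = b.id

Result:
product  | customer
---------+---------
Desk     | Frank   
Chair    | Eli     
Router   | Carol   
Lamp     | Chris   
Mouse    | NULL    
Pen      | Chris   
Notebook | Eli     
Keyboard | Jack    
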